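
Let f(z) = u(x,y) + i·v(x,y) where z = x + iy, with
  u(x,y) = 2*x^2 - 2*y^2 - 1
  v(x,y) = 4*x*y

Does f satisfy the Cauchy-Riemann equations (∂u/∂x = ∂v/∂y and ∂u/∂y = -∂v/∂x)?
∂u/∂x = 4*x
∂v/∂y = 4*x
∂u/∂y = -4*y
∂v/∂x = 4*y
∂u/∂x = ∂v/∂y and ∂u/∂y = -∂v/∂x hold identically; f is analytic.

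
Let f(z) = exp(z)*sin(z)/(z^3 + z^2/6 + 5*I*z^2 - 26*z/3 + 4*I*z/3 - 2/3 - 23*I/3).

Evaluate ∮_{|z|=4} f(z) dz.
By the residue theorem, ∮_C f(z) dz = 2πi · (sum of the residues of f at the poles inside |z| = 4).

The denominator factors as (z + 3/2 + I)*(z - 1/3 + 3*I)*(z - 1 + I), so the singularities of f are simple poles at z = -3/2 - I, z = 1/3 - 3*I, z = 1 - I.
  |-3/2 - I|² = 13/4 < 16 = 4², so this pole is inside the contour.
  |1/3 - 3*I|² = 82/9 < 16 = 4², so this pole is inside the contour.
  |1 - I|² = 2 < 16 = 4², so this pole is inside the contour.

With P(z) = exp(z)*sin(z) and Q(z) = z^3 + z^2/6 + 5*I*z^2 - 26*z/3 + 4*I*z/3 - 2/3 - 23*I/3, each pole is simple, so Res(f, z₀) = P(z₀)/Q'(z₀) with Q'(z) = 3*z^2 + z/3 + 10*I*z - 26/3 + 4*I/3.
  Res(f, -3/2 - I) = P(-3/2 - I)/Q'(-3/2 - I) = (-exp(-3/2 - I)*sin(3/2 + I))/(55/12 - 5*I) = (-132/1325 - 144*I/1325)*exp(-3/2 - I)*sin(3/2 + I)
  Res(f, 1/3 - 3*I) = P(1/3 - 3*I)/Q'(1/3 - 3*I) = (exp(1/3 - 3*I)*sin(1/3 - 3*I))/(-47/9 - 7*I/3) = (-423/2650 + 189*I/2650)*exp(1/3 - 3*I)*sin(1/3 - 3*I)
  Res(f, 1 - I) = P(1 - I)/Q'(1 - I) = (exp(1 - I)*sin(1 - I))/(5/3 + 5*I) = (3/50 - 9*I/50)*exp(1 - I)*sin(1 - I)

Sum of residues inside C: (-423/2650 + 189*I/2650)*exp(1/3 - 3*I)*sin(1/3 - 3*I) + (3/50 - 9*I/50)*exp(1 - I)*sin(1 - I) + (-132/1325 - 144*I/1325)*exp(-3/2 - I)*sin(3/2 + I)
∮_C f(z) dz = 2πi · ((-423/2650 + 189*I/2650)*exp(1/3 - 3*I)*sin(1/3 - 3*I) + (3/50 - 9*I/50)*exp(1 - I)*sin(1 - I) + (-132/1325 - 144*I/1325)*exp(-3/2 - I)*sin(3/2 + I)) = pi*(9/25 + 3*I/25)*exp(1 - I)*sin(1 - I) + pi*(288/1325 - 264*I/1325)*exp(-3/2 - I)*sin(3/2 + I) + pi*(-189/1325 - 423*I/1325)*exp(1/3 - 3*I)*sin(1/3 - 3*I)

Final answer: pi*(9/25 + 3*I/25)*exp(1 - I)*sin(1 - I) + pi*(288/1325 - 264*I/1325)*exp(-3/2 - I)*sin(3/2 + I) + pi*(-189/1325 - 423*I/1325)*exp(1/3 - 3*I)*sin(1/3 - 3*I)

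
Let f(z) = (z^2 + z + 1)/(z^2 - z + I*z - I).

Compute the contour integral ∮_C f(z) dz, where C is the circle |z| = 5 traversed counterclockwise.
By the residue theorem, ∮_C f(z) dz = 2πi · (sum of the residues of f at the poles inside |z| = 5).

The denominator factors as (z - 1)*(z + I), so the singularities of f are simple poles at z = 1, z = -I.
  |1|² = 1 < 25 = 5², so this pole is inside the contour.
  |-I|² = 1 < 25 = 5², so this pole is inside the contour.

With P(z) = z^2 + z + 1 and Q(z) = z^2 - z + I*z - I, each pole is simple, so Res(f, z₀) = P(z₀)/Q'(z₀) with Q'(z) = 2*z - 1 + I.
  Res(f, 1) = P(1)/Q'(1) = (3)/(1 + I) = 3/2 - 3*I/2
  Res(f, -I) = P(-I)/Q'(-I) = (-I)/(-1 - I) = 1/2 + I/2

Sum of residues inside C: 2 - I
∮_C f(z) dz = 2πi · (2 - I) = pi*(2 + 4*I)

Final answer: pi*(2 + 4*I)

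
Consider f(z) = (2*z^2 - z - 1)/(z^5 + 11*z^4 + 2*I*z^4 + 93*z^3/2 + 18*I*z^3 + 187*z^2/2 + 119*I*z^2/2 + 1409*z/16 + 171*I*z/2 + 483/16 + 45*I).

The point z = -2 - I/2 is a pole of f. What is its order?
4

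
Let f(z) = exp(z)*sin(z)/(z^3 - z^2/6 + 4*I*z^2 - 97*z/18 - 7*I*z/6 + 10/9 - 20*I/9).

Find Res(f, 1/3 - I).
Write f(z) = P(z)/Q(z) with P(z) = exp(z)*sin(z) and Q(z) = z^3 - z^2/6 + 4*I*z^2 - 97*z/18 - 7*I*z/6 + 10/9 - 20*I/9.
The denominator factors as Q(z) = (z - 1/2 + I)*(z + 2/3 + 2*I)*(z - 1/3 + I), so z = 1/3 - I is a simple zero of Q and P is analytic there; z = 1/3 - I is therefore a simple pole and
  Res(f, z₀) = P(z₀)/Q'(z₀).

Q'(z) = 3*z^2 - z/3 + 8*I*z - 97/18 - 7*I/6, so Q'(1/3 - I) = -1/6 - I/6.
P(1/3 - I) = exp(1/3 - I)*sin(1/3 - I).

Res(f, 1/3 - I) = (exp(1/3 - I)*sin(1/3 - I))/(-1/6 - I/6) = (-3 + 3*I)*exp(1/3 - I)*sin(1/3 - I)

Final answer: (-3 + 3*I)*exp(1/3 - I)*sin(1/3 - I)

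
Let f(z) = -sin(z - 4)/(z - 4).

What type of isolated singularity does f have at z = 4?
Let u = z - 4. The argument of sin is z - 4 = u, so
  f = -sin(u)/u = -((u) - (u)^3/6 + ...)/u = -1 + (1/6)*u^2 - ...
The Laurent expansion about u = 0 has no negative powers; equivalently lim_{z→4} f(z) = -1 exists and is finite.
So the singularity is removable.

Final answer: removable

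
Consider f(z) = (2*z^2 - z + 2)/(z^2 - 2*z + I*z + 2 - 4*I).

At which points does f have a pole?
The singularities of f are the zeros of the denominator. Factoring,
  z^2 - 2*z + I*z + 2 - 4*I = (z + 2*I)*(z - 2 - I)
so the candidates are z = -2*I, z = 2 + I.

Check the numerator P(z) = 2*z^2 - z + 2 at each one:
  P(-2*I) = -6 + 2*I ≠ 0, so z = -2*I is a (simple) pole.
  P(2 + I) = 6 + 7*I ≠ 0, so z = 2 + I is a (simple) pole.

Poles of f: {-2*I, 2 + I}

Final answer: {-2*I, 2 + I}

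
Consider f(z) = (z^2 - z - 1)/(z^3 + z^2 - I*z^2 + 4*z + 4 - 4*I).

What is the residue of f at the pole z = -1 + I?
Write f(z) = P(z)/Q(z) with P(z) = z^2 - z - 1 and Q(z) = z^3 + z^2 - I*z^2 + 4*z + 4 - 4*I.
The denominator factors as Q(z) = (z + 1 - I)*(z - 2*I)*(z + 2*I), so z = -1 + I is a simple zero of Q and P is analytic there; z = -1 + I is therefore a simple pole and
  Res(f, z₀) = P(z₀)/Q'(z₀).

Q'(z) = 3*z^2 + 2*z - 2*I*z + 4, so Q'(-1 + I) = 4 - 2*I.
P(-1 + I) = -3*I.

Res(f, -1 + I) = (-3*I)/(4 - 2*I) = 3/10 - 3*I/5

Final answer: 3/10 - 3*I/5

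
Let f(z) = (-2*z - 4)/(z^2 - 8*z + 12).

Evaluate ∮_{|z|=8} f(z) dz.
-4*I*pi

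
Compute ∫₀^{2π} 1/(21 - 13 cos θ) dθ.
sqrt(17)*pi/34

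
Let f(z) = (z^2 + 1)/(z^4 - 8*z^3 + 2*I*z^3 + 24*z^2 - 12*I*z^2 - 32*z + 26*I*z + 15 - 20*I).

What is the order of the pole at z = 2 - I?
Factor the denominator:
  z^4 - 8*z^3 + 2*I*z^3 + 24*z^2 - 12*I*z^2 - 32*z + 26*I*z + 15 - 20*I = (z - 2 + I)^3*(z - 2 - I)

The numerator P(z) = z^2 + 1 has P(2 - I) = 4 - 4*I ≠ 0, so no factor of (z - 2 + I) cancels.
Near z = 2 - I we can therefore write f(z) = g(z)/(z - 2 + I)^3 with g analytic at 2 - I and g(2 - I) ≠ 0 (g is the numerator divided by the remaining denominator factors).

Hence z = 2 - I is a pole of order 3.

Final answer: 3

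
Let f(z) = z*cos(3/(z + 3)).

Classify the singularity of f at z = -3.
essential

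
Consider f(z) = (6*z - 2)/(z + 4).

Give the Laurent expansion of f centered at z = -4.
-26/(z + 4) + 6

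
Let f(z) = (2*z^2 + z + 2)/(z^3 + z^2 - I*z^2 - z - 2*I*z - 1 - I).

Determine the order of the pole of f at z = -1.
Factor the denominator:
  z^3 + z^2 - I*z^2 - z - 2*I*z - 1 - I = (z + 1)^2*(z - 1 - I)

The numerator P(z) = 2*z^2 + z + 2 has P(-1) = 3 ≠ 0, so no factor of (z + 1) cancels.
Near z = -1 we can therefore write f(z) = g(z)/(z + 1)^2 with g analytic at -1 and g(-1) ≠ 0 (g is the numerator divided by the remaining denominator factors).

Hence z = -1 is a pole of order 2.

Final answer: 2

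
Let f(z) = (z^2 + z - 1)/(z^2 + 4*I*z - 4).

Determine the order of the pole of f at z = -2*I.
Factor the denominator:
  z^2 + 4*I*z - 4 = (z + 2*I)^2

The numerator P(z) = z^2 + z - 1 has P(-2*I) = -5 - 2*I ≠ 0, so no factor of (z + 2*I) cancels.
Near z = -2*I we can therefore write f(z) = g(z)/(z + 2*I)^2 with g analytic at -2*I and g(-2*I) ≠ 0 (g is just the numerator).

Hence z = -2*I is a pole of order 2.

Final answer: 2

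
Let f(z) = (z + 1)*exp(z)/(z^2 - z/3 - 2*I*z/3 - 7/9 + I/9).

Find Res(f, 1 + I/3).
(6/5 + I/5)*exp(1 + I/3)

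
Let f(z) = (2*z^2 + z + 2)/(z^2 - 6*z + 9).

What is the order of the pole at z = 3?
Factor the denominator:
  z^2 - 6*z + 9 = (z - 3)^2

The numerator P(z) = 2*z^2 + z + 2 has P(3) = 23 ≠ 0, so no factor of (z - 3) cancels.
Near z = 3 we can therefore write f(z) = g(z)/(z - 3)^2 with g analytic at 3 and g(3) ≠ 0 (g is just the numerator).

Hence z = 3 is a pole of order 2.

Final answer: 2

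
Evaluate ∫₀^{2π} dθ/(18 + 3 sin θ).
2*sqrt(35)*pi/105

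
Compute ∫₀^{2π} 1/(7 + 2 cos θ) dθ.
2*sqrt(5)*pi/15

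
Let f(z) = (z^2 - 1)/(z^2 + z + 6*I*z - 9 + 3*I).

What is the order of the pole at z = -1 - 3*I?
Factor the denominator:
  z^2 + z + 6*I*z - 9 + 3*I = (z + 1 + 3*I)*(z + 3*I)

The numerator P(z) = z^2 - 1 has P(-1 - 3*I) = -9 + 6*I ≠ 0, so no factor of (z + 1 + 3*I) cancels.
Near z = -1 - 3*I we can therefore write f(z) = g(z)/(z + 1 + 3*I) with g analytic at -1 - 3*I and g(-1 - 3*I) ≠ 0 (g is the numerator divided by the remaining denominator factors).

Hence z = -1 - 3*I is a pole of order 1.

Final answer: 1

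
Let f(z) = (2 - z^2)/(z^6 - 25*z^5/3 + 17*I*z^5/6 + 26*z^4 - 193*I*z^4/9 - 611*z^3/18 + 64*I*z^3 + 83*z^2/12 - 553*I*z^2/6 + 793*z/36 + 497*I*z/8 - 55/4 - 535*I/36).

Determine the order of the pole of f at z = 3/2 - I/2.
Factor the denominator:
  z^6 - 25*z^5/3 + 17*I*z^5/6 + 26*z^4 - 193*I*z^4/9 - 611*z^3/18 + 64*I*z^3 + 83*z^2/12 - 553*I*z^2/6 + 793*z/36 + 497*I*z/8 - 55/4 - 535*I/36 = (z - 3/2 + I/2)^4*(z - 1/3 + 3*I/2)*(z - 2 - 2*I/3)

The numerator P(z) = 2 - z^2 has P(3/2 - I/2) = 3*I/2 ≠ 0, so no factor of (z - 3/2 + I/2) cancels.
Near z = 3/2 - I/2 we can therefore write f(z) = g(z)/(z - 3/2 + I/2)^4 with g analytic at 3/2 - I/2 and g(3/2 - I/2) ≠ 0 (g is the numerator divided by the remaining denominator factors).

Hence z = 3/2 - I/2 is a pole of order 4.

Final answer: 4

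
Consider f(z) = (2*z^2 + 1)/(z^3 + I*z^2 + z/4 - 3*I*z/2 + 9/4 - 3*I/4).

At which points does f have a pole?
The singularities of f are the zeros of the denominator. Factoring,
  z^3 + I*z^2 + z/4 - 3*I*z/2 + 9/4 - 3*I/4 = (z + 1 + I/2)*(z - 1 - I)*(z + 3*I/2)
so the candidates are z = -1 - I/2, z = 1 + I, z = -3*I/2.

Check the numerator P(z) = 2*z^2 + 1 at each one:
  P(-1 - I/2) = 5/2 + 2*I ≠ 0, so z = -1 - I/2 is a (simple) pole.
  P(1 + I) = 1 + 4*I ≠ 0, so z = 1 + I is a (simple) pole.
  P(-3*I/2) = -7/2 ≠ 0, so z = -3*I/2 is a (simple) pole.

Poles of f: {-1 - I/2, -3*I/2, 1 + I}

Final answer: {-1 - I/2, -3*I/2, 1 + I}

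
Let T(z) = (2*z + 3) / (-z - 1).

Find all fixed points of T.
T(z) = z means 2*z + 3 = z*(-z - 1), i.e.
  -z^2 - 3*z - 3 = 0.
Discriminant: (-3)^2 - 4*(-1)*(-3) = -3, so the roots are complex conjugates.
  z = (3 ± I*sqrt(3))/(2*(-1))
Fixed points: {-3/2 - sqrt(3)*I/2, -3/2 + sqrt(3)*I/2}

Final answer: {-3/2 - sqrt(3)*I/2, -3/2 + sqrt(3)*I/2}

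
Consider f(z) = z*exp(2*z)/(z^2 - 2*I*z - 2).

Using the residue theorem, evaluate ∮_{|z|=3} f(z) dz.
By the residue theorem, ∮_C f(z) dz = 2πi · (sum of the residues of f at the poles inside |z| = 3).

The denominator factors as (z - 1 - I)*(z + 1 - I), so the singularities of f are simple poles at z = 1 + I, z = -1 + I.
  |1 + I|² = 2 < 9 = 3², so this pole is inside the contour.
  |-1 + I|² = 2 < 9 = 3², so this pole is inside the contour.

With P(z) = z*exp(2*z) and Q(z) = z^2 - 2*I*z - 2, each pole is simple, so Res(f, z₀) = P(z₀)/Q'(z₀) with Q'(z) = 2*z - 2*I.
  Res(f, 1 + I) = P(1 + I)/Q'(1 + I) = ((1 + I)*exp(2 + 2*I))/(2) = (1/2 + I/2)*exp(2 + 2*I)
  Res(f, -1 + I) = P(-1 + I)/Q'(-1 + I) = ((-1 + I)*exp(-2 + 2*I))/(-2) = (1/2 - I/2)*exp(-2 + 2*I)

Sum of residues inside C: (1/2 - I/2)*exp(-2 + 2*I) + (1/2 + I/2)*exp(2 + 2*I)
∮_C f(z) dz = 2πi · ((1/2 - I/2)*exp(-2 + 2*I) + (1/2 + I/2)*exp(2 + 2*I)) = pi*(-1 + I)*exp(2 + 2*I) + pi*(1 + I)*exp(-2 + 2*I)

Final answer: pi*(-1 + I)*exp(2 + 2*I) + pi*(1 + I)*exp(-2 + 2*I)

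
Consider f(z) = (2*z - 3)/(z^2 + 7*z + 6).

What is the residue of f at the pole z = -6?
Write f(z) = P(z)/Q(z) with P(z) = 2*z - 3 and Q(z) = z^2 + 7*z + 6.
The denominator factors as Q(z) = (z + 6)*(z + 1), so z = -6 is a simple zero of Q and P is analytic there; z = -6 is therefore a simple pole and
  Res(f, z₀) = P(z₀)/Q'(z₀).

Q'(z) = 2*z + 7, so Q'(-6) = -5.
P(-6) = -15.

Res(f, -6) = (-15)/(-5) = 3

Final answer: 3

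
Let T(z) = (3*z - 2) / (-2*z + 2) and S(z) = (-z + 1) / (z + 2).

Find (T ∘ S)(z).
(-5*z - 1)/(4*z + 2)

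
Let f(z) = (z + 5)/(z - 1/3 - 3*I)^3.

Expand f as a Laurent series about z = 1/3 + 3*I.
Put w = z - (1/3 + 3*I), i.e. z = w + 1/3 + 3*I. The denominator is w^3, so it suffices to rewrite the numerator in powers of w.

P(z) = z + 5
P(w + 1/3 + 3*I) = 16/3 + 3*I + w

Dividing each term by w^3:
  f = (16/3 + 3*I)/w^3 + 1/w^2

Substituting back w = z - 1/3 - 3*I:
  f(z) = (16/3 + 3*I)/(z - 1/3 - 3*I)^3 + 1/(z - 1/3 - 3*I)^2

The series is finite because the numerator is a polynomial; the negative powers form the principal part.

Final answer: (16/3 + 3*I)/(z - 1/3 - 3*I)^3 + 1/(z - 1/3 - 3*I)^2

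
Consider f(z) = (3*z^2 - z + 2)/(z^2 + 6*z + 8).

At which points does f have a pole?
The singularities of f are the zeros of the denominator. Factoring,
  z^2 + 6*z + 8 = (z + 2)*(z + 4)
so the candidates are z = -2, z = -4.

Check the numerator P(z) = 3*z^2 - z + 2 at each one:
  P(-2) = 16 ≠ 0, so z = -2 is a (simple) pole.
  P(-4) = 54 ≠ 0, so z = -4 is a (simple) pole.

Poles of f: {-4, -2}

Final answer: {-4, -2}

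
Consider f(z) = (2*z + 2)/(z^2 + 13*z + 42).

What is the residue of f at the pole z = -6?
Write f(z) = P(z)/Q(z) with P(z) = 2*z + 2 and Q(z) = z^2 + 13*z + 42.
The denominator factors as Q(z) = (z + 7)*(z + 6), so z = -6 is a simple zero of Q and P is analytic there; z = -6 is therefore a simple pole and
  Res(f, z₀) = P(z₀)/Q'(z₀).

Q'(z) = 2*z + 13, so Q'(-6) = 1.
P(-6) = -10.

Res(f, -6) = (-10)/(1) = -10

Final answer: -10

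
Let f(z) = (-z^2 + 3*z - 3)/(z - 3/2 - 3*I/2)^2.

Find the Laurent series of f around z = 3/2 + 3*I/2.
Put w = z - (3/2 + 3*I/2), i.e. z = w + 3/2 + 3*I/2. The denominator is w^2, so it suffices to rewrite the numerator in powers of w.

P(z) = -z^2 + 3*z - 3
P(w + 3/2 + 3*I/2) = 3/2 - 3*I*w - w^2

Dividing each term by w^2:
  f = 3/(2*w^2) - 3*I/w - 1

Substituting back w = z - 3/2 - 3*I/2:
  f(z) = 3/(2*(z - 3/2 - 3*I/2)^2) - 3*I/(z - 3/2 - 3*I/2) - 1

The series is finite because the numerator is a polynomial; the negative powers form the principal part, and the coefficient of 1/(z - 3/2 - 3*I/2) gives Res(f, 3/2 + 3*I/2) = -3*I.

Final answer: 3/(2*(z - 3/2 - 3*I/2)^2) - 3*I/(z - 3/2 - 3*I/2) - 1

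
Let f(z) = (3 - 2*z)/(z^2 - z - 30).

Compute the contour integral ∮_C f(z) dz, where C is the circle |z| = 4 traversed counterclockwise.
By the residue theorem, ∮_C f(z) dz = 2πi · (sum of the residues of f at the poles inside |z| = 4).

The denominator factors as (z - 6)*(z + 5), so the singularities of f are simple poles at z = 6, z = -5.
  |6|² = 36 > 16 = 4², so this pole is outside the contour.
  |-5|² = 25 > 16 = 4², so this pole is outside the contour.

No pole lies inside the contour, so f is analytic on and inside C and the integral is 0 (Cauchy's theorem).

Final answer: 0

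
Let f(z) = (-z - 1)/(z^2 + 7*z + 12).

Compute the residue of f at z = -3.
2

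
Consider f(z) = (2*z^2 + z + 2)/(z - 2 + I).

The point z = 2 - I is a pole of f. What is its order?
Factor the denominator:
  z - 2 + I = (z - 2 + I)

The numerator P(z) = 2*z^2 + z + 2 has P(2 - I) = 10 - 9*I ≠ 0, so no factor of (z - 2 + I) cancels.
Near z = 2 - I we can therefore write f(z) = g(z)/(z - 2 + I) with g analytic at 2 - I and g(2 - I) ≠ 0 (g is just the numerator).

Hence z = 2 - I is a pole of order 1.

Final answer: 1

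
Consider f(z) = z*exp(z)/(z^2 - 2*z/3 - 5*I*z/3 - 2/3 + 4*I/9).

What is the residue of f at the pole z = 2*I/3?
Write f(z) = P(z)/Q(z) with P(z) = z*exp(z) and Q(z) = z^2 - 2*z/3 - 5*I*z/3 - 2/3 + 4*I/9.
The denominator factors as Q(z) = (z - 2*I/3)*(z - 2/3 - I), so z = 2*I/3 is a simple zero of Q and P is analytic there; z = 2*I/3 is therefore a simple pole and
  Res(f, z₀) = P(z₀)/Q'(z₀).

Q'(z) = 2*z - 2/3 - 5*I/3, so Q'(2*I/3) = -2/3 - I/3.
P(2*I/3) = 2*I*exp(2*I/3)/3.

Res(f, 2*I/3) = (2*I*exp(2*I/3)/3)/(-2/3 - I/3) = (-2/5 - 4*I/5)*exp(2*I/3)

Final answer: (-2/5 - 4*I/5)*exp(2*I/3)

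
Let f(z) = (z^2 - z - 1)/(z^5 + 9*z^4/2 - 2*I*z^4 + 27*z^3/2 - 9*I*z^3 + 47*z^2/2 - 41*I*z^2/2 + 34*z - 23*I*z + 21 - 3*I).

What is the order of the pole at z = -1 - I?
3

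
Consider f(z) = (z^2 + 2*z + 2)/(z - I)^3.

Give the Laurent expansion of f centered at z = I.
Put w = z - (I), i.e. z = w + I. The denominator is w^3, so it suffices to rewrite the numerator in powers of w.

P(z) = z^2 + 2*z + 2
P(w + I) = 1 + 2*I + (2 + 2*I)*w + w^2

Dividing each term by w^3:
  f = (1 + 2*I)/w^3 + (2 + 2*I)/w^2 + 1/w

Substituting back w = z - I:
  f(z) = (1 + 2*I)/(z - I)^3 + (2 + 2*I)/(z - I)^2 + 1/(z - I)

The series is finite because the numerator is a polynomial; the negative powers form the principal part, and the coefficient of 1/(z - I) gives Res(f, I) = 1.

Final answer: (1 + 2*I)/(z - I)^3 + (2 + 2*I)/(z - I)^2 + 1/(z - I)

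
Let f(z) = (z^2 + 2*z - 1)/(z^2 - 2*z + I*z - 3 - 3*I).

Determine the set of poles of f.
The singularities of f are the zeros of the denominator. Factoring,
  z^2 - 2*z + I*z - 3 - 3*I = (z + 1 + I)*(z - 3)
so the candidates are z = -1 - I, z = 3.

Check the numerator P(z) = z^2 + 2*z - 1 at each one:
  P(-1 - I) = -3 ≠ 0, so z = -1 - I is a (simple) pole.
  P(3) = 14 ≠ 0, so z = 3 is a (simple) pole.

Poles of f: {-1 - I, 3}

Final answer: {-1 - I, 3}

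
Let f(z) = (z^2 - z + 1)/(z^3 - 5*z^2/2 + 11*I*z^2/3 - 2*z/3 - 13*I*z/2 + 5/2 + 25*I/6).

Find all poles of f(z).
{1/2 - 2*I, 1 - 2*I, 1 + I/3}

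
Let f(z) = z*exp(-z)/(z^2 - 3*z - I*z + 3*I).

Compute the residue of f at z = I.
Write f(z) = P(z)/Q(z) with P(z) = z*exp(-z) and Q(z) = z^2 - 3*z - I*z + 3*I.
The denominator factors as Q(z) = (z - I)*(z - 3), so z = I is a simple zero of Q and P is analytic there; z = I is therefore a simple pole and
  Res(f, z₀) = P(z₀)/Q'(z₀).

Q'(z) = 2*z - 3 - I, so Q'(I) = -3 + I.
P(I) = I*exp(-I).

Res(f, I) = (I*exp(-I))/(-3 + I) = (1/10 - 3*I/10)*exp(-I)

Final answer: (1/10 - 3*I/10)*exp(-I)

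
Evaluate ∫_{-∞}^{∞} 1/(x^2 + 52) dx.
Let f(z) = 1/(z^2 + 52). The denominator has no real zeros and deg Q - deg P = 2 ≥ 2, so the integral of f over the upper semicircle |z| = R tends to 0 as R → ∞. Closing the contour in the upper half-plane,
  ∫_{-∞}^{∞} f(x) dx = 2πi · Σ Res(f, z_k)  over the poles with Im z_k > 0.

Zeros of the denominator: z^2 + 52 = 0 gives z = ±2*sqrt(13)*I.
Upper half-plane: z = 2*sqrt(13)*I (simple).

Each pole is a simple zero of Q(z) = z^2 + 52, so Res(f, z₀) = P(z₀)/Q'(z₀) with P(z) = 1, Q'(z) = 2*z:
  Res(f, 2*sqrt(13)*I) = (1)/(4*sqrt(13)*I) = -sqrt(13)*I/52

∫_{-∞}^{∞} f(x) dx = 2πi · (-sqrt(13)*I/52) = sqrt(13)*pi/26

Final answer: sqrt(13)*pi/26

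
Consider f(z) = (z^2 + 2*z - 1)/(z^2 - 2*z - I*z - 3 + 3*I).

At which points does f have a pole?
The singularities of f are the zeros of the denominator. Factoring,
  z^2 - 2*z - I*z - 3 + 3*I = (z + 1 - I)*(z - 3)
so the candidates are z = -1 + I, z = 3.

Check the numerator P(z) = z^2 + 2*z - 1 at each one:
  P(-1 + I) = -3 ≠ 0, so z = -1 + I is a (simple) pole.
  P(3) = 14 ≠ 0, so z = 3 is a (simple) pole.

Poles of f: {-1 + I, 3}

Final answer: {-1 + I, 3}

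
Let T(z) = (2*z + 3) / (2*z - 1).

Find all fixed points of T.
T(z) = z means 2*z + 3 = z*(2*z - 1), i.e.
  2*z^2 - 3*z - 3 = 0.
Discriminant: (-3)^2 - 4*(2)*(-3) = 33, so the roots are real.
  z = (3 ± sqrt(33))/(2*(2))
Fixed points: {3/4 - sqrt(33)/4, 3/4 + sqrt(33)/4}

Final answer: {3/4 - sqrt(33)/4, 3/4 + sqrt(33)/4}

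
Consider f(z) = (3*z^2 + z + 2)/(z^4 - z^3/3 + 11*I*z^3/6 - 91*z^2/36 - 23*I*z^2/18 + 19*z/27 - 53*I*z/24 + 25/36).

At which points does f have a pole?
The singularities of f are the zeros of the denominator. Factoring,
  z^4 - z^3/3 + 11*I*z^3/6 - 91*z^2/36 - 23*I*z^2/18 + 19*z/27 - 53*I*z/24 + 25/36 = (z + 1/2 + 2*I/3)*(z - 3/2)*(z + 2*I/3)*(z + 2/3 + I/2)
so the candidates are z = -1/2 - 2*I/3, z = 3/2, z = -2*I/3, z = -2/3 - I/2.

Check the numerator P(z) = 3*z^2 + z + 2 at each one:
  P(-1/2 - 2*I/3) = 11/12 + 4*I/3 ≠ 0, so z = -1/2 - 2*I/3 is a (simple) pole.
  P(3/2) = 41/4 ≠ 0, so z = 3/2 is a (simple) pole.
  P(-2*I/3) = 2/3 - 2*I/3 ≠ 0, so z = -2*I/3 is a (simple) pole.
  P(-2/3 - I/2) = 23/12 + 3*I/2 ≠ 0, so z = -2/3 - I/2 is a (simple) pole.

Poles of f: {-2/3 - I/2, -1/2 - 2*I/3, -2*I/3, 3/2}

Final answer: {-2/3 - I/2, -1/2 - 2*I/3, -2*I/3, 3/2}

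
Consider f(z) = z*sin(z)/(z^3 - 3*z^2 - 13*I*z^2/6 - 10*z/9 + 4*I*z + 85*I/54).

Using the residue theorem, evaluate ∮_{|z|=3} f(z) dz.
By the residue theorem, ∮_C f(z) dz = 2πi · (sum of the residues of f at the poles inside |z| = 3).

The denominator factors as (z - 3 - 2*I/3)*(z - 1/3 - 3*I/2)*(z + 1/3), so the singularities of f are simple poles at z = 3 + 2*I/3, z = 1/3 + 3*I/2, z = -1/3.
  |3 + 2*I/3|² = 85/9 > 9 = 3², so this pole is outside the contour.
  |1/3 + 3*I/2|² = 85/36 < 9 = 3², so this pole is inside the contour.
  |-1/3|² = 1/9 < 9 = 3², so this pole is inside the contour.

With P(z) = z*sin(z) and Q(z) = z^3 - 3*z^2 - 13*I*z^2/6 - 10*z/9 + 4*I*z + 85*I/54, each pole is simple, so Res(f, z₀) = P(z₀)/Q'(z₀) with Q'(z) = 3*z^2 - 6*z - 13*I*z/3 - 10/9 + 4*I.
  Res(f, 1/3 + 3*I/2) = P(1/3 + 3*I/2)/Q'(1/3 + 3*I/2) = ((1/3 + 3*I/2)*sin(1/3 + 3*I/2))/(-109/36 - 31*I/9) = (-8004/27257 - 4398*I/27257)*sin(1/3 + 3*I/2)
  Res(f, -1/3) = P(-1/3)/Q'(-1/3) = (sin(1/3)/3)/(11/9 + 49*I/9) = (33/2522 - 147*I/2522)*sin(1/3)

Sum of residues inside C: (-8004/27257 - 4398*I/27257)*sin(1/3 + 3*I/2) + (33/2522 - 147*I/2522)*sin(1/3)
∮_C f(z) dz = 2πi · ((-8004/27257 - 4398*I/27257)*sin(1/3 + 3*I/2) + (33/2522 - 147*I/2522)*sin(1/3)) = pi*(147/1261 + 33*I/1261)*sin(1/3) + pi*(8796/27257 - 16008*I/27257)*sin(1/3 + 3*I/2)

Final answer: pi*(147/1261 + 33*I/1261)*sin(1/3) + pi*(8796/27257 - 16008*I/27257)*sin(1/3 + 3*I/2)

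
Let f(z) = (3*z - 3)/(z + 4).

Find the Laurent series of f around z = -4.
-15/(z + 4) + 3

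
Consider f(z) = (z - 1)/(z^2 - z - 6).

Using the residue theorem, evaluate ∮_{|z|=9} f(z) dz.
By the residue theorem, ∮_C f(z) dz = 2πi · (sum of the residues of f at the poles inside |z| = 9).

The denominator factors as (z - 3)*(z + 2), so the singularities of f are simple poles at z = 3, z = -2.
  |3|² = 9 < 81 = 9², so this pole is inside the contour.
  |-2|² = 4 < 81 = 9², so this pole is inside the contour.

With P(z) = z - 1 and Q(z) = z^2 - z - 6, each pole is simple, so Res(f, z₀) = P(z₀)/Q'(z₀) with Q'(z) = 2*z - 1.
  Res(f, 3) = P(3)/Q'(3) = (2)/(5) = 2/5
  Res(f, -2) = P(-2)/Q'(-2) = (-3)/(-5) = 3/5

Sum of residues inside C: 1
∮_C f(z) dz = 2πi · (1) = 2*I*pi

Final answer: 2*I*pi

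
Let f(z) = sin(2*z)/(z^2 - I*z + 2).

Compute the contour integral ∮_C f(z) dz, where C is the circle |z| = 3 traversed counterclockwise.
By the residue theorem, ∮_C f(z) dz = 2πi · (sum of the residues of f at the poles inside |z| = 3).

The denominator factors as (z + I)*(z - 2*I), so the singularities of f are simple poles at z = -I, z = 2*I.
  |-I|² = 1 < 9 = 3², so this pole is inside the contour.
  |2*I|² = 4 < 9 = 3², so this pole is inside the contour.

With P(z) = sin(2*z) and Q(z) = z^2 - I*z + 2, each pole is simple, so Res(f, z₀) = P(z₀)/Q'(z₀) with Q'(z) = 2*z - I.
  Res(f, -I) = P(-I)/Q'(-I) = (-I*sinh(2))/(-3*I) = sinh(2)/3
  Res(f, 2*I) = P(2*I)/Q'(2*I) = (I*sinh(4))/(3*I) = sinh(4)/3

Sum of residues inside C: sinh(2)/3 + sinh(4)/3
∮_C f(z) dz = 2πi · (sinh(2)/3 + sinh(4)/3) = 2*I*pi*sinh(2)/3 + 2*I*pi*sinh(4)/3

Final answer: 2*I*pi*sinh(2)/3 + 2*I*pi*sinh(4)/3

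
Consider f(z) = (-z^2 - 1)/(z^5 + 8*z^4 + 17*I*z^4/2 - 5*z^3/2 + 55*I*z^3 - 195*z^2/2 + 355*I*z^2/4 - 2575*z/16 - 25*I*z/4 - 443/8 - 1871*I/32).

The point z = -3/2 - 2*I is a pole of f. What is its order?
Factor the denominator:
  z^5 + 8*z^4 + 17*I*z^4/2 - 5*z^3/2 + 55*I*z^3 - 195*z^2/2 + 355*I*z^2/4 - 2575*z/16 - 25*I*z/4 - 443/8 - 1871*I/32 = (z + 3/2 + 2*I)^4*(z + 2 + I/2)

The numerator P(z) = -z^2 - 1 has P(-3/2 - 2*I) = 3/4 - 6*I ≠ 0, so no factor of (z + 3/2 + 2*I) cancels.
Near z = -3/2 - 2*I we can therefore write f(z) = g(z)/(z + 3/2 + 2*I)^4 with g analytic at -3/2 - 2*I and g(-3/2 - 2*I) ≠ 0 (g is the numerator divided by the remaining denominator factors).

Hence z = -3/2 - 2*I is a pole of order 4.

Final answer: 4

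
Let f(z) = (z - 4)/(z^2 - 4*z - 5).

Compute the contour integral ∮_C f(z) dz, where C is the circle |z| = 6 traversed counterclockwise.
2*I*pi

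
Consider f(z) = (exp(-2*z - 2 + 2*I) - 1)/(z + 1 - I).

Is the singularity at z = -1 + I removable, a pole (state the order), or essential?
removable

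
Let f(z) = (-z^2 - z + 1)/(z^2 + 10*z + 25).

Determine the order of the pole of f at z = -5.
Factor the denominator:
  z^2 + 10*z + 25 = (z + 5)^2

The numerator P(z) = -z^2 - z + 1 has P(-5) = -19 ≠ 0, so no factor of (z + 5) cancels.
Near z = -5 we can therefore write f(z) = g(z)/(z + 5)^2 with g analytic at -5 and g(-5) ≠ 0 (g is just the numerator).

Hence z = -5 is a pole of order 2.

Final answer: 2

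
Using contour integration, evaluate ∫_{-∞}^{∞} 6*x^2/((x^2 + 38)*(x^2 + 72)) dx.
Let f(z) = 6*z^2/((z^2 + 38)*(z^2 + 72)). The denominator has no real zeros and deg Q - deg P = 2 ≥ 2, so the integral of f over the upper semicircle |z| = R tends to 0 as R → ∞. Closing the contour in the upper half-plane,
  ∫_{-∞}^{∞} f(x) dx = 2πi · Σ Res(f, z_k)  over the poles with Im z_k > 0.

Zeros of the denominator: z^2 + 72 = 0 gives z = ±6*sqrt(2)*I; z^2 + 38 = 0 gives z = ±sqrt(38)*I.
Upper half-plane: z = 6*sqrt(2)*I, z = sqrt(38)*I (simple).

Each pole is a simple zero of Q(z) = z^4 + 110*z^2 + 2736, so Res(f, z₀) = P(z₀)/Q'(z₀) with P(z) = 6*z^2, Q'(z) = 4*z^3 + 220*z:
  Res(f, 6*sqrt(2)*I) = (-432)/(-408*sqrt(2)*I) = -9*sqrt(2)*I/17
  Res(f, sqrt(38)*I) = (-228)/(68*sqrt(38)*I) = 3*sqrt(38)*I/34

Sum of residues: 3*I*(-6*sqrt(2) + sqrt(38))/34
∫_{-∞}^{∞} f(x) dx = 2πi · (3*I*(-6*sqrt(2) + sqrt(38))/34) = 3*pi*(-sqrt(38) + 6*sqrt(2))/17

Final answer: 3*pi*(-sqrt(38) + 6*sqrt(2))/17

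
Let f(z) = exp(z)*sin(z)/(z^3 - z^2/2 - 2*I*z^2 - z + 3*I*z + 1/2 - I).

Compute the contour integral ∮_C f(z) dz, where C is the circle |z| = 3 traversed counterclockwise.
By the residue theorem, ∮_C f(z) dz = 2πi · (sum of the residues of f at the poles inside |z| = 3).

The denominator factors as (z - 1)*(z - 1/2)*(z + 1 - 2*I), so the singularities of f are simple poles at z = 1, z = 1/2, z = -1 + 2*I.
  |1|² = 1 < 9 = 3², so this pole is inside the contour.
  |1/2|² = 1/4 < 9 = 3², so this pole is inside the contour.
  |-1 + 2*I|² = 5 < 9 = 3², so this pole is inside the contour.

With P(z) = exp(z)*sin(z) and Q(z) = z^3 - z^2/2 - 2*I*z^2 - z + 3*I*z + 1/2 - I, each pole is simple, so Res(f, z₀) = P(z₀)/Q'(z₀) with Q'(z) = 3*z^2 - z - 4*I*z - 1 + 3*I.
  Res(f, 1) = P(1)/Q'(1) = (exp(1)*sin(1))/(1 - I) = exp(1)*(1/2 + I/2)*sin(1)
  Res(f, 1/2) = P(1/2)/Q'(1/2) = (exp(1/2)*sin(1/2))/(-3/4 + I) = (-12/25 - 16*I/25)*exp(1/2)*sin(1/2)
  Res(f, -1 + 2*I) = P(-1 + 2*I)/Q'(-1 + 2*I) = (-exp(-1 + 2*I)*sin(1 - 2*I))/(-1 - 7*I) = (1/50 - 7*I/50)*exp(-1 + 2*I)*sin(1 - 2*I)

Sum of residues inside C: (-12/25 - 16*I/25)*exp(1/2)*sin(1/2) + (1/50 - 7*I/50)*exp(-1 + 2*I)*sin(1 - 2*I) + exp(1)*(1/2 + I/2)*sin(1)
∮_C f(z) dz = 2πi · ((-12/25 - 16*I/25)*exp(1/2)*sin(1/2) + (1/50 - 7*I/50)*exp(-1 + 2*I)*sin(1 - 2*I) + exp(1)*(1/2 + I/2)*sin(1)) = pi*(32/25 - 24*I/25)*exp(1/2)*sin(1/2) + pi*(7/25 + I/25)*exp(-1 + 2*I)*sin(1 - 2*I) + exp(1)*pi*(-1 + I)*sin(1)

Final answer: pi*(32/25 - 24*I/25)*exp(1/2)*sin(1/2) + pi*(7/25 + I/25)*exp(-1 + 2*I)*sin(1 - 2*I) + exp(1)*pi*(-1 + I)*sin(1)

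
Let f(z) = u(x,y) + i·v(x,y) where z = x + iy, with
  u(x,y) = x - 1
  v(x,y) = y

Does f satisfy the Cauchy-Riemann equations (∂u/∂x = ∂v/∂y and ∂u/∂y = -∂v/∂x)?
∂u/∂x = 1
∂v/∂y = 1
∂u/∂y = 0
∂v/∂x = 0
∂u/∂x = ∂v/∂y and ∂u/∂y = -∂v/∂x hold identically; f is analytic.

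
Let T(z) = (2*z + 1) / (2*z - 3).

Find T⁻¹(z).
Set w = T(z) = (2*z + 1) / (2*z - 3) and solve for z:
  w*(2*z - 3) = 2*z + 1
  -3*w + z*(2*w - 2) - 1 = 0
  z*(2*w - 2) = 3*w + 1
  z = (-3*w - 1)/(2 - 2*w)
Renaming the variable, T⁻¹(z) = (-3*z - 1)/(-2*z + 2) = (3*z + 1)/(2*z - 2).
(Check: ad - bc = -8 ≠ 0, so T is invertible.)

Final answer: (3*z + 1)/(2*z - 2)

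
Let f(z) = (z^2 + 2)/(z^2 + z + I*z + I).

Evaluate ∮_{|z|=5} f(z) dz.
By the residue theorem, ∮_C f(z) dz = 2πi · (sum of the residues of f at the poles inside |z| = 5).

The denominator factors as (z + 1)*(z + I), so the singularities of f are simple poles at z = -1, z = -I.
  |-1|² = 1 < 25 = 5², so this pole is inside the contour.
  |-I|² = 1 < 25 = 5², so this pole is inside the contour.

With P(z) = z^2 + 2 and Q(z) = z^2 + z + I*z + I, each pole is simple, so Res(f, z₀) = P(z₀)/Q'(z₀) with Q'(z) = 2*z + 1 + I.
  Res(f, -1) = P(-1)/Q'(-1) = (3)/(-1 + I) = -3/2 - 3*I/2
  Res(f, -I) = P(-I)/Q'(-I) = (1)/(1 - I) = 1/2 + I/2

Sum of residues inside C: -1 - I
∮_C f(z) dz = 2πi · (-1 - I) = pi*(2 - 2*I)

Final answer: pi*(2 - 2*I)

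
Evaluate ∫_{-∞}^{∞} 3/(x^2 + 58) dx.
Let f(z) = 3/(z^2 + 58). The denominator has no real zeros and deg Q - deg P = 2 ≥ 2, so the integral of f over the upper semicircle |z| = R tends to 0 as R → ∞. Closing the contour in the upper half-plane,
  ∫_{-∞}^{∞} f(x) dx = 2πi · Σ Res(f, z_k)  over the poles with Im z_k > 0.

Zeros of the denominator: z^2 + 58 = 0 gives z = ±sqrt(58)*I.
Upper half-plane: z = sqrt(58)*I (simple).

Each pole is a simple zero of Q(z) = z^2 + 58, so Res(f, z₀) = P(z₀)/Q'(z₀) with P(z) = 3, Q'(z) = 2*z:
  Res(f, sqrt(58)*I) = (3)/(2*sqrt(58)*I) = -3*sqrt(58)*I/116

∫_{-∞}^{∞} f(x) dx = 2πi · (-3*sqrt(58)*I/116) = 3*sqrt(58)*pi/58

Final answer: 3*sqrt(58)*pi/58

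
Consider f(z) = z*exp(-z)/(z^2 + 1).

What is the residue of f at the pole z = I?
Write f(z) = P(z)/Q(z) with P(z) = z*exp(-z) and Q(z) = z^2 + 1.
The denominator factors as Q(z) = (z + I)*(z - I), so z = I is a simple zero of Q and P is analytic there; z = I is therefore a simple pole and
  Res(f, z₀) = P(z₀)/Q'(z₀).

Q'(z) = 2*z, so Q'(I) = 2*I.
P(I) = I*exp(-I).

Res(f, I) = (I*exp(-I))/(2*I) = exp(-I)/2

Final answer: exp(-I)/2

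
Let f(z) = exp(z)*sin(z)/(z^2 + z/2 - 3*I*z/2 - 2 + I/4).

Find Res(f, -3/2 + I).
Write f(z) = P(z)/Q(z) with P(z) = exp(z)*sin(z) and Q(z) = z^2 + z/2 - 3*I*z/2 - 2 + I/4.
The denominator factors as Q(z) = (z - 1 - I/2)*(z + 3/2 - I), so z = -3/2 + I is a simple zero of Q and P is analytic there; z = -3/2 + I is therefore a simple pole and
  Res(f, z₀) = P(z₀)/Q'(z₀).

Q'(z) = 2*z + 1/2 - 3*I/2, so Q'(-3/2 + I) = -5/2 + I/2.
P(-3/2 + I) = -exp(-3/2 + I)*sin(3/2 - I).

Res(f, -3/2 + I) = (-exp(-3/2 + I)*sin(3/2 - I))/(-5/2 + I/2) = (5/13 + I/13)*exp(-3/2 + I)*sin(3/2 - I)

Final answer: (5/13 + I/13)*exp(-3/2 + I)*sin(3/2 - I)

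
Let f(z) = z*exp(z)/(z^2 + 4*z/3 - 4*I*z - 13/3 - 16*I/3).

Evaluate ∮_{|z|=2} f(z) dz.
0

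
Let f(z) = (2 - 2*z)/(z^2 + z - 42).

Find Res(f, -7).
Write f(z) = P(z)/Q(z) with P(z) = 2 - 2*z and Q(z) = z^2 + z - 42.
The denominator factors as Q(z) = (z + 7)*(z - 6), so z = -7 is a simple zero of Q and P is analytic there; z = -7 is therefore a simple pole and
  Res(f, z₀) = P(z₀)/Q'(z₀).

Q'(z) = 2*z + 1, so Q'(-7) = -13.
P(-7) = 16.

Res(f, -7) = (16)/(-13) = -16/13

Final answer: -16/13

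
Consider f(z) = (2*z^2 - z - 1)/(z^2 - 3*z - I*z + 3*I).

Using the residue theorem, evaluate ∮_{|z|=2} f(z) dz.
By the residue theorem, ∮_C f(z) dz = 2πi · (sum of the residues of f at the poles inside |z| = 2).

The denominator factors as (z - 3)*(z - I), so the singularities of f are simple poles at z = 3, z = I.
  |3|² = 9 > 4 = 2², so this pole is outside the contour.
  |I|² = 1 < 4 = 2², so this pole is inside the contour.

With P(z) = 2*z^2 - z - 1 and Q(z) = z^2 - 3*z - I*z + 3*I, each pole is simple, so Res(f, z₀) = P(z₀)/Q'(z₀) with Q'(z) = 2*z - 3 - I.
  Res(f, I) = P(I)/Q'(I) = (-3 - I)/(-3 + I) = 4/5 + 3*I/5

∮_C f(z) dz = 2πi · (4/5 + 3*I/5) = pi*(-6/5 + 8*I/5)

Final answer: pi*(-6/5 + 8*I/5)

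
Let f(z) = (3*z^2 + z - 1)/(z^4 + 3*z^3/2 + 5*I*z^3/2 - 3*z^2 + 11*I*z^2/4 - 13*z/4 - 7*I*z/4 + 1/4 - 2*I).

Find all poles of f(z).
{-3/2 - I, -1, -I, 1 - I/2}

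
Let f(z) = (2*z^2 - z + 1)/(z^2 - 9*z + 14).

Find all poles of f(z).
{2, 7}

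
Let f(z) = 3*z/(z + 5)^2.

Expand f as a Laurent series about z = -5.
Put w = z - (-5), i.e. z = w - 5. The denominator is w^2, so it suffices to rewrite the numerator in powers of w.

P(z) = 3*z
P(w - 5) = -15 + 3*w

Dividing each term by w^2:
  f = -15/w^2 + 3/w

Substituting back w = z + 5:
  f(z) = -15/(z + 5)^2 + 3/(z + 5)

The series is finite because the numerator is a polynomial; the negative powers form the principal part, and the coefficient of 1/(z + 5) gives Res(f, -5) = 3.

Final answer: -15/(z + 5)^2 + 3/(z + 5)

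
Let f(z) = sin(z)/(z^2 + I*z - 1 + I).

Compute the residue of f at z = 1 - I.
Write f(z) = P(z)/Q(z) with P(z) = sin(z) and Q(z) = z^2 + I*z - 1 + I.
The denominator factors as Q(z) = (z + 1)*(z - 1 + I), so z = 1 - I is a simple zero of Q and P is analytic there; z = 1 - I is therefore a simple pole and
  Res(f, z₀) = P(z₀)/Q'(z₀).

Q'(z) = 2*z + I, so Q'(1 - I) = 2 - I.
P(1 - I) = sin(1 - I).

Res(f, 1 - I) = (sin(1 - I))/(2 - I) = (2/5 + I/5)*sin(1 - I)

Final answer: (2/5 + I/5)*sin(1 - I)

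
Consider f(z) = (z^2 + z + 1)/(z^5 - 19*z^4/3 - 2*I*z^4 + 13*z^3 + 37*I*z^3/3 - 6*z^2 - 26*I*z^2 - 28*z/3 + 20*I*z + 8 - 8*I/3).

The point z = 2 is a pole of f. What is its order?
Factor the denominator:
  z^5 - 19*z^4/3 - 2*I*z^4 + 13*z^3 + 37*I*z^3/3 - 6*z^2 - 26*I*z^2 - 28*z/3 + 20*I*z + 8 - 8*I/3 = (z - 2)^3*(z - 1/3 - I)*(z - I)

The numerator P(z) = z^2 + z + 1 has P(2) = 7 ≠ 0, so no factor of (z - 2) cancels.
Near z = 2 we can therefore write f(z) = g(z)/(z - 2)^3 with g analytic at 2 and g(2) ≠ 0 (g is the numerator divided by the remaining denominator factors).

Hence z = 2 is a pole of order 3.

Final answer: 3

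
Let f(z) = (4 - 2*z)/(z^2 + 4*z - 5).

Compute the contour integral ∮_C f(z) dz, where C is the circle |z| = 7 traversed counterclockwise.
By the residue theorem, ∮_C f(z) dz = 2πi · (sum of the residues of f at the poles inside |z| = 7).

The denominator factors as (z - 1)*(z + 5), so the singularities of f are simple poles at z = 1, z = -5.
  |1|² = 1 < 49 = 7², so this pole is inside the contour.
  |-5|² = 25 < 49 = 7², so this pole is inside the contour.

With P(z) = 4 - 2*z and Q(z) = z^2 + 4*z - 5, each pole is simple, so Res(f, z₀) = P(z₀)/Q'(z₀) with Q'(z) = 2*z + 4.
  Res(f, 1) = P(1)/Q'(1) = (2)/(6) = 1/3
  Res(f, -5) = P(-5)/Q'(-5) = (14)/(-6) = -7/3

Sum of residues inside C: -2
∮_C f(z) dz = 2πi · (-2) = -4*I*pi

Final answer: -4*I*pi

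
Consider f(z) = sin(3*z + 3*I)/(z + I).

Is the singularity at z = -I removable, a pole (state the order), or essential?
Let u = z + I. The argument of sin is 3*z + 3*I = 3u, so
  f = sin(3u)/u = ((3u) - (3u)^3/6 + ...)/u = 3 - (9/2)*u^2 + ...
The Laurent expansion about u = 0 has no negative powers; equivalently lim_{z→-I} f(z) = 3 exists and is finite.
So the singularity is removable.

Final answer: removable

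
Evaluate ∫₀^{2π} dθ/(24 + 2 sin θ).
Call the integral J. The integrand is 2π-periodic and we integrate over a full period, so shifting θ does not change the value (θ → θ + π/2 turns sin θ into cos θ). Hence
  J = ∫₀^{2π} dθ/(24 + 2 cos θ).
Put z = e^{iθ}: then cos θ = (z + 1/z)/2, dθ = dz/(iz), and z runs once counterclockwise around |z| = 1:
  J = ∮_{|z|=1} 1/(24 + 2*(z + 1/z)/2) · dz/(iz) = (2/i) ∮_{|z|=1} dz/(2*z^2 + 48*z + 2).
The roots of 2*z^2 + 48*z + 2 are z = (-24 ± sqrt(24^2 - 2^2))/2, with sqrt(572) = 2*sqrt(143); their product is 1, so only z₊ = -12 + sqrt(143) lies inside the unit circle (z₋ = -12 - sqrt(143) lies outside).
z₊ is a simple zero of q(z) = 2*z^2 + 48*z + 2, so Res(1/q, z₊) = 1/q'(z₊) with q'(z) = 4*z + 48; and q'(z₊) = 2*(z₊ - z₋) = 4*sqrt(143).
Therefore J = (2/i) · 2πi · 1/(4*sqrt(143)) = 2*pi/(2*sqrt(143)) = sqrt(143)*pi/143

Final answer: sqrt(143)*pi/143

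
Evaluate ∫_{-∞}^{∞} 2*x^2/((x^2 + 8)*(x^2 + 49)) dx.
Let f(z) = 2*z^2/((z^2 + 8)*(z^2 + 49)). The denominator has no real zeros and deg Q - deg P = 2 ≥ 2, so the integral of f over the upper semicircle |z| = R tends to 0 as R → ∞. Closing the contour in the upper half-plane,
  ∫_{-∞}^{∞} f(x) dx = 2πi · Σ Res(f, z_k)  over the poles with Im z_k > 0.

Zeros of the denominator: z^2 + 8 = 0 gives z = ±2*sqrt(2)*I; z^2 + 49 = 0 gives z = ±7*I.
Upper half-plane: z = 7*I, z = 2*sqrt(2)*I (simple).

Each pole is a simple zero of Q(z) = z^4 + 57*z^2 + 392, so Res(f, z₀) = P(z₀)/Q'(z₀) with P(z) = 2*z^2, Q'(z) = 4*z^3 + 114*z:
  Res(f, 7*I) = (-98)/(-574*I) = -7*I/41
  Res(f, 2*sqrt(2)*I) = (-16)/(164*sqrt(2)*I) = 2*sqrt(2)*I/41

Sum of residues: I*(-7 + 2*sqrt(2))/41
∫_{-∞}^{∞} f(x) dx = 2πi · (I*(-7 + 2*sqrt(2))/41) = 2*pi*(7 - 2*sqrt(2))/41

Final answer: 2*pi*(7 - 2*sqrt(2))/41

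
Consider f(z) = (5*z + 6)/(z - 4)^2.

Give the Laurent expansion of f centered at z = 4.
Put w = z - (4), i.e. z = w + 4. The denominator is w^2, so it suffices to rewrite the numerator in powers of w.

P(z) = 5*z + 6
P(w + 4) = 26 + 5*w

Dividing each term by w^2:
  f = 26/w^2 + 5/w

Substituting back w = z - 4:
  f(z) = 26/(z - 4)^2 + 5/(z - 4)

The series is finite because the numerator is a polynomial; the negative powers form the principal part, and the coefficient of 1/(z - 4) gives Res(f, 4) = 5.

Final answer: 26/(z - 4)^2 + 5/(z - 4)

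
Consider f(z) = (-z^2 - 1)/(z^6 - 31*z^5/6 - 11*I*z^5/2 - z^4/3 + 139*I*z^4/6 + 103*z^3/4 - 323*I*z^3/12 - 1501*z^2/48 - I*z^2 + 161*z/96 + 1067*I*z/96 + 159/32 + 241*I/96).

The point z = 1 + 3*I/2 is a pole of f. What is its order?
Factor the denominator:
  z^6 - 31*z^5/6 - 11*I*z^5/2 - z^4/3 + 139*I*z^4/6 + 103*z^3/4 - 323*I*z^3/12 - 1501*z^2/48 - I*z^2 + 161*z/96 + 1067*I*z/96 + 159/32 + 241*I/96 = (z - 1 - 3*I/2)^4*(z + 1/3)*(z - 3/2 + I/2)

The numerator P(z) = -z^2 - 1 has P(1 + 3*I/2) = 1/4 - 3*I ≠ 0, so no factor of (z - 1 - 3*I/2) cancels.
Near z = 1 + 3*I/2 we can therefore write f(z) = g(z)/(z - 1 - 3*I/2)^4 with g analytic at 1 + 3*I/2 and g(1 + 3*I/2) ≠ 0 (g is the numerator divided by the remaining denominator factors).

Hence z = 1 + 3*I/2 is a pole of order 4.

Final answer: 4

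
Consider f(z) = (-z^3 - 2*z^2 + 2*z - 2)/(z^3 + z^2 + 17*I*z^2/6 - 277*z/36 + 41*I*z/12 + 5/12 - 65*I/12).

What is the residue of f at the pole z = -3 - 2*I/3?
-5338/23751 + 554*I/1131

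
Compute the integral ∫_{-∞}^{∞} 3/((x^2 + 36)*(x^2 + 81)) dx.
Let f(z) = 3/((z^2 + 36)*(z^2 + 81)). The denominator has no real zeros and deg Q - deg P = 4 ≥ 2, so the integral of f over the upper semicircle |z| = R tends to 0 as R → ∞. Closing the contour in the upper half-plane,
  ∫_{-∞}^{∞} f(x) dx = 2πi · Σ Res(f, z_k)  over the poles with Im z_k > 0.

Zeros of the denominator: z^2 + 36 = 0 gives z = ±6*I; z^2 + 81 = 0 gives z = ±9*I.
Upper half-plane: z = 6*I, z = 9*I (simple).

Each pole is a simple zero of Q(z) = z^4 + 117*z^2 + 2916, so Res(f, z₀) = P(z₀)/Q'(z₀) with P(z) = 3, Q'(z) = 4*z^3 + 234*z:
  Res(f, 6*I) = (3)/(540*I) = -I/180
  Res(f, 9*I) = (3)/(-810*I) = I/270

Sum of residues: -I/540
∫_{-∞}^{∞} f(x) dx = 2πi · (-I/540) = pi/270

Final answer: pi/270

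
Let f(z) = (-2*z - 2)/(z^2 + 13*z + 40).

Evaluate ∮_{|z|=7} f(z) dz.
By the residue theorem, ∮_C f(z) dz = 2πi · (sum of the residues of f at the poles inside |z| = 7).

The denominator factors as (z + 5)*(z + 8), so the singularities of f are simple poles at z = -5, z = -8.
  |-5|² = 25 < 49 = 7², so this pole is inside the contour.
  |-8|² = 64 > 49 = 7², so this pole is outside the contour.

With P(z) = -2*z - 2 and Q(z) = z^2 + 13*z + 40, each pole is simple, so Res(f, z₀) = P(z₀)/Q'(z₀) with Q'(z) = 2*z + 13.
  Res(f, -5) = P(-5)/Q'(-5) = (8)/(3) = 8/3

∮_C f(z) dz = 2πi · (8/3) = 16*I*pi/3

Final answer: 16*I*pi/3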